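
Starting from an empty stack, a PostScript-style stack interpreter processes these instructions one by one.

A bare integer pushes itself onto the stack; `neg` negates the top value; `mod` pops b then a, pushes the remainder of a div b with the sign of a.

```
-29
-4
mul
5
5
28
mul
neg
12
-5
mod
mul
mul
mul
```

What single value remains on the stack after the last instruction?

-162400

-29 : [-29]
-4  : [-29, -4]
mul : [116]
5   : [116, 5]
5   : [116, 5, 5]
28  : [116, 5, 5, 28]
mul : [116, 5, 140]
neg : [116, 5, -140]
12  : [116, 5, -140, 12]
-5  : [116, 5, -140, 12, -5]
mod : [116, 5, -140, 2]
mul : [116, 5, -280]
mul : [116, -1400]
mul : [-162400]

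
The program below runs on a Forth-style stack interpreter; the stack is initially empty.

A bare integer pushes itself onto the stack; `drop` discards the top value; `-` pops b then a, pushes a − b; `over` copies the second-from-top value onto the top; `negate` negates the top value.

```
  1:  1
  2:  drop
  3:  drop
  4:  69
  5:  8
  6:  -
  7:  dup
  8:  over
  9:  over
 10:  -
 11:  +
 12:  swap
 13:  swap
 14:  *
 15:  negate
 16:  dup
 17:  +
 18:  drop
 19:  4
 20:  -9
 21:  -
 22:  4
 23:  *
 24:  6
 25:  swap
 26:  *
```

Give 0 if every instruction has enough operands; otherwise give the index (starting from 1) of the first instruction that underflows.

1     [1]
drop  []
drop  — needs 1 operand, stack has 0 → underflow

3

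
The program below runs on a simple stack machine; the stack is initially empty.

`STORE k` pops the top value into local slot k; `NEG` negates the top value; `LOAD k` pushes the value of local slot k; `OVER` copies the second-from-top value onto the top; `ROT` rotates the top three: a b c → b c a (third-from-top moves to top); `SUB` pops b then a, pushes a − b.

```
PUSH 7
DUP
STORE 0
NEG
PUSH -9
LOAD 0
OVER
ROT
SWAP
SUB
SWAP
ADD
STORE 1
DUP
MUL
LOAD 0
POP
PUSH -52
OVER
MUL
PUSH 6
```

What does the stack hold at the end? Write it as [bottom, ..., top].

[49, -2548, 6]

PUSH 7   : 7
DUP      : 7 7
STORE 0  : 7
NEG      : -7
PUSH -9  : -7 -9
LOAD 0   : -7 -9 7
OVER     : -7 -9 7 -9
ROT      : -7 7 -9 -9
SWAP     : -7 7 -9 -9
SUB      : -7 7 0
SWAP     : -7 0 7
ADD      : -7 7
STORE 1  : -7
DUP      : -7 -7
MUL      : 49
LOAD 0   : 49 7
POP      : 49
PUSH -52 : 49 -52
OVER     : 49 -52 49
MUL      : 49 -2548
PUSH 6   : 49 -2548 6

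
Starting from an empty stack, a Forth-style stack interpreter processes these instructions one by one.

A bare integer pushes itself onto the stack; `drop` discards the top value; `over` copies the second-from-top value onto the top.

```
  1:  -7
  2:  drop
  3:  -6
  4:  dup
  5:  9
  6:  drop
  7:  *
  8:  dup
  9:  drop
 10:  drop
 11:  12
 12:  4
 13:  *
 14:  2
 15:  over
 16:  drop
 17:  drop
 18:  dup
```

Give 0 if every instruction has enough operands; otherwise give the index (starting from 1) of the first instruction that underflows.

-7   → -7
drop → (empty)
-6   → -6
dup  → -6 -6
9    → -6 -6 9
drop → -6 -6
*    → 36
dup  → 36 36
drop → 36
drop → (empty)
12   → 12
4    → 12 4
*    → 48
2    → 48 2
over → 48 2 48
drop → 48 2
drop → 48
dup  → 48 48

0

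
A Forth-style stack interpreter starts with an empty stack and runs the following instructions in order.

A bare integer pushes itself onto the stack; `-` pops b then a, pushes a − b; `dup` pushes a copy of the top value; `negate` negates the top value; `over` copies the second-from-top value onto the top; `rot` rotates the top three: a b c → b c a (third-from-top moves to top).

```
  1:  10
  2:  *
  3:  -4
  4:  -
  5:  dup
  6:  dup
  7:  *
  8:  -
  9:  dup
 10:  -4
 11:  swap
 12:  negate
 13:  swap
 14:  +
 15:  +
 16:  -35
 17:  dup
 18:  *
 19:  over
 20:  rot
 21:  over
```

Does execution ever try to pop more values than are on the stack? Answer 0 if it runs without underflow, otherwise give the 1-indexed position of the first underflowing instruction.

10 -> 10
*  — needs 2 operands, stack has 1 → underflow

2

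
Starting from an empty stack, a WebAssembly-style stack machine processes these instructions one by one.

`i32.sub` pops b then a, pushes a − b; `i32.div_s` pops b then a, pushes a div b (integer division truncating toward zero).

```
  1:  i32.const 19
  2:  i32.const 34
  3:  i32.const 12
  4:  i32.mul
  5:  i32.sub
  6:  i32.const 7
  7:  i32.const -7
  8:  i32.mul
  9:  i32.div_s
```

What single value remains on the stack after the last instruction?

7

i32.const 19 → [19]
i32.const 34 → [19, 34]
i32.const 12 → [19, 34, 12]
i32.mul      → [19, 408]
i32.sub      → [-389]
i32.const 7  → [-389, 7]
i32.const -7 → [-389, 7, -7]
i32.mul      → [-389, -49]
i32.div_s    → [7]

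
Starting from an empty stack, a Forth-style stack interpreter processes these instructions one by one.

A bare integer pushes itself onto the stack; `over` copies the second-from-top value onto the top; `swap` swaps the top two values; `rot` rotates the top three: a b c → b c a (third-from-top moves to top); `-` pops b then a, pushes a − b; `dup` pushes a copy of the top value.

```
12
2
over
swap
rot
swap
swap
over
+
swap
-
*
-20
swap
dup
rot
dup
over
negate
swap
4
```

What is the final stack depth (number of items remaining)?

12     : [12]
2      : [12, 2]
over   : [12, 2, 12]
swap   : [12, 12, 2]
rot    : [12, 2, 12]
swap   : [12, 12, 2]
swap   : [12, 2, 12]
over   : [12, 2, 12, 2]
+      : [12, 2, 14]
swap   : [12, 14, 2]
-      : [12, 12]
*      : [144]
-20    : [144, -20]
swap   : [-20, 144]
dup    : [-20, 144, 144]
rot    : [144, 144, -20]
dup    : [144, 144, -20, -20]
over   : [144, 144, -20, -20, -20]
negate : [144, 144, -20, -20, 20]
swap   : [144, 144, -20, 20, -20]
4      : [144, 144, -20, 20, -20, 4]

6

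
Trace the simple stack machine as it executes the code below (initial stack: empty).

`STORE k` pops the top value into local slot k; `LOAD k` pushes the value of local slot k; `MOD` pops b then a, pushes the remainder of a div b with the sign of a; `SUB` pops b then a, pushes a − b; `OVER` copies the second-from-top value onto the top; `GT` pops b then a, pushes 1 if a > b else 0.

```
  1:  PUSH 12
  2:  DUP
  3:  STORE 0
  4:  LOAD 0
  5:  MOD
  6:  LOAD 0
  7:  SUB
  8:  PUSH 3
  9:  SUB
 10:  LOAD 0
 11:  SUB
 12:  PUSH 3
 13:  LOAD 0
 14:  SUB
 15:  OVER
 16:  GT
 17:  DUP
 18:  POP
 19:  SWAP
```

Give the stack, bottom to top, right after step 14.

PUSH 12 : 12
DUP     : 12 12
STORE 0 : 12
LOAD 0  : 12 12
MOD     : 0
LOAD 0  : 0 12
SUB     : -12
PUSH 3  : -12 3
SUB     : -15
LOAD 0  : -15 12
SUB     : -27
PUSH 3  : -27 3
LOAD 0  : -27 3 12
SUB     : -27 -9

[-27, -9]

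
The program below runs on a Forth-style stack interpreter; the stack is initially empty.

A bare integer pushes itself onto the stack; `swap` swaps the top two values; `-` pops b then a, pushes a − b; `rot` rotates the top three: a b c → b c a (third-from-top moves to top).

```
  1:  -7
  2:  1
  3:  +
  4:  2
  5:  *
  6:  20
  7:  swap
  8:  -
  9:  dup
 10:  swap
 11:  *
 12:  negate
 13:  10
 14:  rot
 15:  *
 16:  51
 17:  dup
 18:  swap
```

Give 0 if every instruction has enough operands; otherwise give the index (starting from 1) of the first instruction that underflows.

14

-7     : -7
1      : -7 1
+      : -6
2      : -6 2
*      : -12
20     : -12 20
swap   : 20 -12
-      : 32
dup    : 32 32
swap   : 32 32
*      : 1024
negate : -1024
10     : -1024 10
rot  — needs 3 operands, stack has 2 → underflow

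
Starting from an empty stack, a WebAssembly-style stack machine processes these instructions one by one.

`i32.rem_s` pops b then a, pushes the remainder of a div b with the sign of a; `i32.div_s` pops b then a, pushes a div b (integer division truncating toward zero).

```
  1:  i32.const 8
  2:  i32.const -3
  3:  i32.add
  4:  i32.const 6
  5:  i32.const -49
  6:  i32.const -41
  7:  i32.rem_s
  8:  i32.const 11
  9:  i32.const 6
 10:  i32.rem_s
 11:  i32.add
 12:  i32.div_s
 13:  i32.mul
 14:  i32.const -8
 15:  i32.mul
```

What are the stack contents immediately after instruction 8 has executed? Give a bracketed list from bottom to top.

[5, 6, -8, 11]

i32.const 8    8
i32.const -3   8 -3
i32.add        5
i32.const 6    5 6
i32.const -49  5 6 -49
i32.const -41  5 6 -49 -41
i32.rem_s      5 6 -8
i32.const 11   5 6 -8 11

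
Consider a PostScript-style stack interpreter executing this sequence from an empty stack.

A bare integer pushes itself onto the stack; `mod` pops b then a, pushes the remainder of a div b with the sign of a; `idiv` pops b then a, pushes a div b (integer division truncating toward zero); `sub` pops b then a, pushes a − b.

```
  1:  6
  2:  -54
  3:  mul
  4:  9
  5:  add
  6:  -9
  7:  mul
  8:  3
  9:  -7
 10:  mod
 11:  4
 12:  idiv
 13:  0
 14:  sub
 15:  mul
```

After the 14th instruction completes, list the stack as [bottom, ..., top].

[2835, 0]

6    : [6]
-54  : [6, -54]
mul  : [-324]
9    : [-324, 9]
add  : [-315]
-9   : [-315, -9]
mul  : [2835]
3    : [2835, 3]
-7   : [2835, 3, -7]
mod  : [2835, 3]
4    : [2835, 3, 4]
idiv : [2835, 0]
0    : [2835, 0, 0]
sub  : [2835, 0]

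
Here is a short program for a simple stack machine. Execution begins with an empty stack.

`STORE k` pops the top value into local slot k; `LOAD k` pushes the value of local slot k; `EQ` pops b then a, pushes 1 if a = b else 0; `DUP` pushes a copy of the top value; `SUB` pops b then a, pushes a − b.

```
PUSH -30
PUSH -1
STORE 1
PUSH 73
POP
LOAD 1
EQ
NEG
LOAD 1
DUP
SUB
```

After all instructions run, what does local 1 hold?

PUSH -30 → [-30]
PUSH -1  → [-30, -1]
STORE 1  → [-30]
PUSH 73  → [-30, 73]
POP      → [-30]
LOAD 1   → [-30, -1]
EQ       → [0]
NEG      → [0]
LOAD 1   → [0, -1]
DUP      → [0, -1, -1]
SUB      → [0, 0]

-1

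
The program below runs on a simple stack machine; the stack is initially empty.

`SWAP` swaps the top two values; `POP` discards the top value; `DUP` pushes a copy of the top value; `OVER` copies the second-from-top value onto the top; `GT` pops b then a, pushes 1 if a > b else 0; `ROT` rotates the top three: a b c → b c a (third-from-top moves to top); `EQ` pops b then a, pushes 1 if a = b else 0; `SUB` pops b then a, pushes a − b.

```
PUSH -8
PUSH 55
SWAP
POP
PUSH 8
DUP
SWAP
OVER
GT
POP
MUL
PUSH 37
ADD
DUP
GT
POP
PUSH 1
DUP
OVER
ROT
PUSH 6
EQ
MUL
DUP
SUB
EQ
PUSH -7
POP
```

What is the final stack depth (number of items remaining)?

1

PUSH -8 : -8
PUSH 55 : -8 55
SWAP    : 55 -8
POP     : 55
PUSH 8  : 55 8
DUP     : 55 8 8
SWAP    : 55 8 8
OVER    : 55 8 8 8
GT      : 55 8 0
POP     : 55 8
MUL     : 440
PUSH 37 : 440 37
ADD     : 477
DUP     : 477 477
GT      : 0
POP     : (empty)
PUSH 1  : 1
DUP     : 1 1
OVER    : 1 1 1
ROT     : 1 1 1
PUSH 6  : 1 1 1 6
EQ      : 1 1 0
MUL     : 1 0
DUP     : 1 0 0
SUB     : 1 0
EQ      : 0
PUSH -7 : 0 -7
POP     : 0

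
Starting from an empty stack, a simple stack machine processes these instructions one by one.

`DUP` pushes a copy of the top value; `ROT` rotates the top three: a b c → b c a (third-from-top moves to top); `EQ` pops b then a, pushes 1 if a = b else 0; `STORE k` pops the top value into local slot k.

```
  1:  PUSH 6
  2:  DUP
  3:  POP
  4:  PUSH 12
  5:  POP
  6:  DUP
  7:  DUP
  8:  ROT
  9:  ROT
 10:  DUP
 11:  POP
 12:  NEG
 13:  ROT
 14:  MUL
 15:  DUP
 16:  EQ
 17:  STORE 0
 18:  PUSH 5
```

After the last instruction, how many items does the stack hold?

PUSH 6   6
DUP      6 6
POP      6
PUSH 12  6 12
POP      6
DUP      6 6
DUP      6 6 6
ROT      6 6 6
ROT      6 6 6
DUP      6 6 6 6
POP      6 6 6
NEG      6 6 -6
ROT      6 -6 6
MUL      6 -36
DUP      6 -36 -36
EQ       6 1
STORE 0  6
PUSH 5   6 5

2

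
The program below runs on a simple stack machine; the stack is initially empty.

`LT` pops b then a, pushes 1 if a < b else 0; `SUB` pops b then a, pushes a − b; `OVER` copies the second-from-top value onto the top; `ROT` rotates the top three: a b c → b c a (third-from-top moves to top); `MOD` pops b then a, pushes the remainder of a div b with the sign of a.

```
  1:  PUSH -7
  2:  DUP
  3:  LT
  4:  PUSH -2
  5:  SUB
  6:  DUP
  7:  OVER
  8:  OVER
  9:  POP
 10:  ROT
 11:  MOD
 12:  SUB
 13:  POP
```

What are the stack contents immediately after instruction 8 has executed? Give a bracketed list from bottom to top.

PUSH -7 -> -7
DUP     -> -7 -7
LT      -> 0
PUSH -2 -> 0 -2
SUB     -> 2
DUP     -> 2 2
OVER    -> 2 2 2
OVER    -> 2 2 2 2

[2, 2, 2, 2]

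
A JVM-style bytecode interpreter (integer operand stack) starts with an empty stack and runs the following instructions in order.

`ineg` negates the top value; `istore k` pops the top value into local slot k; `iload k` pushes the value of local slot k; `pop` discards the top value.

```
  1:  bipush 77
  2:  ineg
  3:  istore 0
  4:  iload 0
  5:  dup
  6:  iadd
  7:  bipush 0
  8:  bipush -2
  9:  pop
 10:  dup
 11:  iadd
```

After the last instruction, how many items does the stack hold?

bipush 77 -> [77]
ineg      -> [-77]
istore 0  -> []
iload 0   -> [-77]
dup       -> [-77, -77]
iadd      -> [-154]
bipush 0  -> [-154, 0]
bipush -2 -> [-154, 0, -2]
pop       -> [-154, 0]
dup       -> [-154, 0, 0]
iadd      -> [-154, 0]

2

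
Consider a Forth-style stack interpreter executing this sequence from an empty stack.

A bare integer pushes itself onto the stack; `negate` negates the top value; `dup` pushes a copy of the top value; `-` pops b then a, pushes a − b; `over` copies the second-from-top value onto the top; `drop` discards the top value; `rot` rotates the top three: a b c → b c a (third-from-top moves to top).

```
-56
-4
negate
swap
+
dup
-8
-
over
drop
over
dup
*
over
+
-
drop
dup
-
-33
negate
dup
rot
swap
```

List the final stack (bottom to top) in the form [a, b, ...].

[33, 0, 33]

-56    -> [-56]
-4     -> [-56, -4]
negate -> [-56, 4]
swap   -> [4, -56]
+      -> [-52]
dup    -> [-52, -52]
-8     -> [-52, -52, -8]
-      -> [-52, -44]
over   -> [-52, -44, -52]
drop   -> [-52, -44]
over   -> [-52, -44, -52]
dup    -> [-52, -44, -52, -52]
*      -> [-52, -44, 2704]
over   -> [-52, -44, 2704, -44]
+      -> [-52, -44, 2660]
-      -> [-52, -2704]
drop   -> [-52]
dup    -> [-52, -52]
-      -> [0]
-33    -> [0, -33]
negate -> [0, 33]
dup    -> [0, 33, 33]
rot    -> [33, 33, 0]
swap   -> [33, 0, 33]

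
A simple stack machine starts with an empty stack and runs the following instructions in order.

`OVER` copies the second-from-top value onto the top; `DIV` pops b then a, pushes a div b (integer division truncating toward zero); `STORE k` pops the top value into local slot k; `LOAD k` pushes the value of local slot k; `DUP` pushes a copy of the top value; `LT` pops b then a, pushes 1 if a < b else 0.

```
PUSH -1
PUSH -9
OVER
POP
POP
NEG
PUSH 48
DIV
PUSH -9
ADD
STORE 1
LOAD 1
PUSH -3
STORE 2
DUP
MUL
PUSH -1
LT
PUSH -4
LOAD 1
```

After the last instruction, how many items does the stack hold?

3

PUSH -1  [-1]
PUSH -9  [-1, -9]
OVER     [-1, -9, -1]
POP      [-1, -9]
POP      [-1]
NEG      [1]
PUSH 48  [1, 48]
DIV      [0]
PUSH -9  [0, -9]
ADD      [-9]
STORE 1  []
LOAD 1   [-9]
PUSH -3  [-9, -3]
STORE 2  [-9]
DUP      [-9, -9]
MUL      [81]
PUSH -1  [81, -1]
LT       [0]
PUSH -4  [0, -4]
LOAD 1   [0, -4, -9]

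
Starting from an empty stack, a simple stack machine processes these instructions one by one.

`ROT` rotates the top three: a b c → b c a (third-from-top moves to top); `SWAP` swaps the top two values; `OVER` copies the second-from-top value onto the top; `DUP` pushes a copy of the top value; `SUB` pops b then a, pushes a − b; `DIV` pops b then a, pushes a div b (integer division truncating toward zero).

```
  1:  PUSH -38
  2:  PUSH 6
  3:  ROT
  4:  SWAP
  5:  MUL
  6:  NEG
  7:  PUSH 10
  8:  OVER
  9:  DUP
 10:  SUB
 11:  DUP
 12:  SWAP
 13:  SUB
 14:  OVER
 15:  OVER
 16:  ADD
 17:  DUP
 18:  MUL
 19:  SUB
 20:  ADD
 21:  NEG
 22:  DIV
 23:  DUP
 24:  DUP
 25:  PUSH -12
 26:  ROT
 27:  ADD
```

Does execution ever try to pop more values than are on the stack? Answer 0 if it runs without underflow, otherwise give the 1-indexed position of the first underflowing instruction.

3

PUSH -38 -> [-38]
PUSH 6   -> [-38, 6]
ROT  — needs 3 operands, stack has 2 → underflow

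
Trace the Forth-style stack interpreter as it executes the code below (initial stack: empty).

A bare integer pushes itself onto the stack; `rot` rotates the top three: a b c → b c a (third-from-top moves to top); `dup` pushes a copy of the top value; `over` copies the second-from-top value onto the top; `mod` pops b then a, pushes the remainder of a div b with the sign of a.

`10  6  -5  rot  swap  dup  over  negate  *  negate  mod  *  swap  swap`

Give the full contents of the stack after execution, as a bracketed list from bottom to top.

10     -> 10
6      -> 10 6
-5     -> 10 6 -5
rot    -> 6 -5 10
swap   -> 6 10 -5
dup    -> 6 10 -5 -5
over   -> 6 10 -5 -5 -5
negate -> 6 10 -5 -5 5
*      -> 6 10 -5 -25
negate -> 6 10 -5 25
mod    -> 6 10 -5
*      -> 6 -50
swap   -> -50 6
swap   -> 6 -50

[6, -50]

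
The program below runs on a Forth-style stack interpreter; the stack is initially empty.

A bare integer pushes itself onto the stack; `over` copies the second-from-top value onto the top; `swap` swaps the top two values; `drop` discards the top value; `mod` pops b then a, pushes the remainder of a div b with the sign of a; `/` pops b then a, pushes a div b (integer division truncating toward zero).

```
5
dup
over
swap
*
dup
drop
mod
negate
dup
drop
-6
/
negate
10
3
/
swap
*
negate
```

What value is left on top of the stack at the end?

5      : 5
dup    : 5 5
over   : 5 5 5
swap   : 5 5 5
*      : 5 25
dup    : 5 25 25
drop   : 5 25
mod    : 5
negate : -5
dup    : -5 -5
drop   : -5
-6     : -5 -6
/      : 0
negate : 0
10     : 0 10
3      : 0 10 3
/      : 0 3
swap   : 3 0
*      : 0
negate : 0

0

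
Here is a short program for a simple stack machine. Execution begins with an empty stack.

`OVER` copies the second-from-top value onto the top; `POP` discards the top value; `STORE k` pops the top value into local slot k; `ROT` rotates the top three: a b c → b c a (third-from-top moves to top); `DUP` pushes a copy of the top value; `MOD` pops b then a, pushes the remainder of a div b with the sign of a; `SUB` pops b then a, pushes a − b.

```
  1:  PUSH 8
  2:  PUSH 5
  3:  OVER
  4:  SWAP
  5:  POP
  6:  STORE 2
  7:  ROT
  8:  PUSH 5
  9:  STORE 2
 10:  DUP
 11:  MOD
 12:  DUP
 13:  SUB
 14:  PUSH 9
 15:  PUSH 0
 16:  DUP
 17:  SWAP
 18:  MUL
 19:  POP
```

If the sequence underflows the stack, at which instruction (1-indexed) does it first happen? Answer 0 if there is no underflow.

PUSH 8   [8]
PUSH 5   [8, 5]
OVER     [8, 5, 8]
SWAP     [8, 8, 5]
POP      [8, 8]
STORE 2  [8]
ROT  — needs 3 operands, stack has 1 → underflow

7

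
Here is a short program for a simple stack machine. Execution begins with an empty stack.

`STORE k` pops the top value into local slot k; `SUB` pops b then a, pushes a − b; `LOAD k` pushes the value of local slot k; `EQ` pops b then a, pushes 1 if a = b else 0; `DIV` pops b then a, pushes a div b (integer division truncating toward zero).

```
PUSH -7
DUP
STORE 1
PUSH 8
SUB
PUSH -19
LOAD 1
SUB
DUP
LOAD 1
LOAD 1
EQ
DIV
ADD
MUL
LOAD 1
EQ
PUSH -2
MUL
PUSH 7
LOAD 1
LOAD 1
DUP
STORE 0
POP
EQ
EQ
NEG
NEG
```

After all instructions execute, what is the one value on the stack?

PUSH -7  -> -7
DUP      -> -7 -7
STORE 1  -> -7
PUSH 8   -> -7 8
SUB      -> -15
PUSH -19 -> -15 -19
LOAD 1   -> -15 -19 -7
SUB      -> -15 -12
DUP      -> -15 -12 -12
LOAD 1   -> -15 -12 -12 -7
LOAD 1   -> -15 -12 -12 -7 -7
EQ       -> -15 -12 -12 1
DIV      -> -15 -12 -12
ADD      -> -15 -24
MUL      -> 360
LOAD 1   -> 360 -7
EQ       -> 0
PUSH -2  -> 0 -2
MUL      -> 0
PUSH 7   -> 0 7
LOAD 1   -> 0 7 -7
LOAD 1   -> 0 7 -7 -7
DUP      -> 0 7 -7 -7 -7
STORE 0  -> 0 7 -7 -7
POP      -> 0 7 -7
EQ       -> 0 0
EQ       -> 1
NEG      -> -1
NEG      -> 1

1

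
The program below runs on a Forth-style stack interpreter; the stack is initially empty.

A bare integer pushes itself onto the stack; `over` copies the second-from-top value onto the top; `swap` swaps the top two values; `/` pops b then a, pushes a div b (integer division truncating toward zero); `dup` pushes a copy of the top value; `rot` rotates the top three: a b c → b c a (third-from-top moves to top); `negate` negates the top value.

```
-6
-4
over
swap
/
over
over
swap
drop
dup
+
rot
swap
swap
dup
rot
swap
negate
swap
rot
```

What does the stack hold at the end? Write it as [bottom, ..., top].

[1, 6, 2, -6]

-6     : -6
-4     : -6 -4
over   : -6 -4 -6
swap   : -6 -6 -4
/      : -6 1
over   : -6 1 -6
over   : -6 1 -6 1
swap   : -6 1 1 -6
drop   : -6 1 1
dup    : -6 1 1 1
+      : -6 1 2
rot    : 1 2 -6
swap   : 1 -6 2
swap   : 1 2 -6
dup    : 1 2 -6 -6
rot    : 1 -6 -6 2
swap   : 1 -6 2 -6
negate : 1 -6 2 6
swap   : 1 -6 6 2
rot    : 1 6 2 -6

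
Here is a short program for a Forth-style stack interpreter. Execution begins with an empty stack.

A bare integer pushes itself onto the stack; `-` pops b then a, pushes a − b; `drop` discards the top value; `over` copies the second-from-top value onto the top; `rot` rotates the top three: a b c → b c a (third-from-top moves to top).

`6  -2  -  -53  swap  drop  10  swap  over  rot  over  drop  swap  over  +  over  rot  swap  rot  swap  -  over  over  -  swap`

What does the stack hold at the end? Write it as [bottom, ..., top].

[-53, 10, 0, 10]

6    -> 6
-2   -> 6 -2
-    -> 8
-53  -> 8 -53
swap -> -53 8
drop -> -53
10   -> -53 10
swap -> 10 -53
over -> 10 -53 10
rot  -> -53 10 10
over -> -53 10 10 10
drop -> -53 10 10
swap -> -53 10 10
over -> -53 10 10 10
+    -> -53 10 20
over -> -53 10 20 10
rot  -> -53 20 10 10
swap -> -53 20 10 10
rot  -> -53 10 10 20
swap -> -53 10 20 10
-    -> -53 10 10
over -> -53 10 10 10
over -> -53 10 10 10 10
-    -> -53 10 10 0
swap -> -53 10 0 10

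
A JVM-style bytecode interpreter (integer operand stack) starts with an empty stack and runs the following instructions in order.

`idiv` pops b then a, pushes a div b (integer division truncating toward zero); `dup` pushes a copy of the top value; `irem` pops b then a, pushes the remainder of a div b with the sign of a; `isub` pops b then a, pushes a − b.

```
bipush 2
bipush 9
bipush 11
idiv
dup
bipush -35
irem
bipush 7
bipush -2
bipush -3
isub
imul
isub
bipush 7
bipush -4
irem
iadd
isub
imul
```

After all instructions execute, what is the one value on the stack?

8

bipush 2   : 2
bipush 9   : 2 9
bipush 11  : 2 9 11
idiv       : 2 0
dup        : 2 0 0
bipush -35 : 2 0 0 -35
irem       : 2 0 0
bipush 7   : 2 0 0 7
bipush -2  : 2 0 0 7 -2
bipush -3  : 2 0 0 7 -2 -3
isub       : 2 0 0 7 1
imul       : 2 0 0 7
isub       : 2 0 -7
bipush 7   : 2 0 -7 7
bipush -4  : 2 0 -7 7 -4
irem       : 2 0 -7 3
iadd       : 2 0 -4
isub       : 2 4
imul       : 8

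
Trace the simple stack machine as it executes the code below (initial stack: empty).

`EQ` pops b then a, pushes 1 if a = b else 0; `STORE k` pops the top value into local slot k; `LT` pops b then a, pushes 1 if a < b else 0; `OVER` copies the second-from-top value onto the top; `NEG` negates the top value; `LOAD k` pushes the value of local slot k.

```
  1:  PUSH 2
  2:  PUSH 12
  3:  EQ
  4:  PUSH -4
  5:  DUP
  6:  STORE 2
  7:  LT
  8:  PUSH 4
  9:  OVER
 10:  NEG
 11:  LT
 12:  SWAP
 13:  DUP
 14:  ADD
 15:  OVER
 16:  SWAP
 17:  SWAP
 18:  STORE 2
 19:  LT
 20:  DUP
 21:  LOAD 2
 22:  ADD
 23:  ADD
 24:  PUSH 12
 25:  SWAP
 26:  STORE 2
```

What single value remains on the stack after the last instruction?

PUSH 2  -> [2]
PUSH 12 -> [2, 12]
EQ      -> [0]
PUSH -4 -> [0, -4]
DUP     -> [0, -4, -4]
STORE 2 -> [0, -4]
LT      -> [0]
PUSH 4  -> [0, 4]
OVER    -> [0, 4, 0]
NEG     -> [0, 4, 0]
LT      -> [0, 0]
SWAP    -> [0, 0]
DUP     -> [0, 0, 0]
ADD     -> [0, 0]
OVER    -> [0, 0, 0]
SWAP    -> [0, 0, 0]
SWAP    -> [0, 0, 0]
STORE 2 -> [0, 0]
LT      -> [0]
DUP     -> [0, 0]
LOAD 2  -> [0, 0, 0]
ADD     -> [0, 0]
ADD     -> [0]
PUSH 12 -> [0, 12]
SWAP    -> [12, 0]
STORE 2 -> [12]

12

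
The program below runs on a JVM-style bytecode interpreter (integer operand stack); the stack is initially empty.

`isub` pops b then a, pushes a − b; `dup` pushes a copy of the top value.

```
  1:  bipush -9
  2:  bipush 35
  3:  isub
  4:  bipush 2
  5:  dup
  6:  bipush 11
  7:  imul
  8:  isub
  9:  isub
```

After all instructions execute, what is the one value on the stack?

bipush -9 → -9
bipush 35 → -9 35
isub      → -44
bipush 2  → -44 2
dup       → -44 2 2
bipush 11 → -44 2 2 11
imul      → -44 2 22
isub      → -44 -20
isub      → -24

-24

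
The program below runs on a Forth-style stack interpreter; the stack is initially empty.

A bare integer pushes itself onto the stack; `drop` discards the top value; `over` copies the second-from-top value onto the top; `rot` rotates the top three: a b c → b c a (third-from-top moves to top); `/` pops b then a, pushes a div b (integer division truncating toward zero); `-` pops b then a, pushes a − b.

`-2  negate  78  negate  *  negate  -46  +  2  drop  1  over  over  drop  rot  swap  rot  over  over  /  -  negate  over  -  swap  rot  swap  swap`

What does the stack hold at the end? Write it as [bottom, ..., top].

[-1, 110, 110]

-2     → -2
negate → 2
78     → 2 78
negate → 2 -78
*      → -156
negate → 156
-46    → 156 -46
+      → 110
2      → 110 2
drop   → 110
1      → 110 1
over   → 110 1 110
over   → 110 1 110 1
drop   → 110 1 110
rot    → 1 110 110
swap   → 1 110 110
rot    → 110 110 1
over   → 110 110 1 110
over   → 110 110 1 110 1
/      → 110 110 1 110
-      → 110 110 -109
negate → 110 110 109
over   → 110 110 109 110
-      → 110 110 -1
swap   → 110 -1 110
rot    → -1 110 110
swap   → -1 110 110
swap   → -1 110 110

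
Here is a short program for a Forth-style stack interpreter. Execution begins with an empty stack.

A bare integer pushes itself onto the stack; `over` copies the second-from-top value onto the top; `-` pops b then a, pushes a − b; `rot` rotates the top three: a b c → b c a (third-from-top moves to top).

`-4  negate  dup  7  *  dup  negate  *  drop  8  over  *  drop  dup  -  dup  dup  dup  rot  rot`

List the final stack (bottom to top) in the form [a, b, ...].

-4      -4
negate  4
dup     4 4
7       4 4 7
*       4 28
dup     4 28 28
negate  4 28 -28
*       4 -784
drop    4
8       4 8
over    4 8 4
*       4 32
drop    4
dup     4 4
-       0
dup     0 0
dup     0 0 0
dup     0 0 0 0
rot     0 0 0 0
rot     0 0 0 0

[0, 0, 0, 0]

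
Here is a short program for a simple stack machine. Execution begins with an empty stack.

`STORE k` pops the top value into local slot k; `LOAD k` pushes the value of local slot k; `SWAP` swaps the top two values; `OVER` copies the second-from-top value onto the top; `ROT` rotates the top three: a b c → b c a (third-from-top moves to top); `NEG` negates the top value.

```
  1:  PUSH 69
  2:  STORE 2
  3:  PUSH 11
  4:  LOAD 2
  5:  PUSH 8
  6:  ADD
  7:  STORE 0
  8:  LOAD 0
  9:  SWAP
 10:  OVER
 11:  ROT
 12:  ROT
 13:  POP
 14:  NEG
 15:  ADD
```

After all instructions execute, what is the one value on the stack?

PUSH 69  [69]
STORE 2  []
PUSH 11  [11]
LOAD 2   [11, 69]
PUSH 8   [11, 69, 8]
ADD      [11, 77]
STORE 0  [11]
LOAD 0   [11, 77]
SWAP     [77, 11]
OVER     [77, 11, 77]
ROT      [11, 77, 77]
ROT      [77, 77, 11]
POP      [77, 77]
NEG      [77, -77]
ADD      [0]

0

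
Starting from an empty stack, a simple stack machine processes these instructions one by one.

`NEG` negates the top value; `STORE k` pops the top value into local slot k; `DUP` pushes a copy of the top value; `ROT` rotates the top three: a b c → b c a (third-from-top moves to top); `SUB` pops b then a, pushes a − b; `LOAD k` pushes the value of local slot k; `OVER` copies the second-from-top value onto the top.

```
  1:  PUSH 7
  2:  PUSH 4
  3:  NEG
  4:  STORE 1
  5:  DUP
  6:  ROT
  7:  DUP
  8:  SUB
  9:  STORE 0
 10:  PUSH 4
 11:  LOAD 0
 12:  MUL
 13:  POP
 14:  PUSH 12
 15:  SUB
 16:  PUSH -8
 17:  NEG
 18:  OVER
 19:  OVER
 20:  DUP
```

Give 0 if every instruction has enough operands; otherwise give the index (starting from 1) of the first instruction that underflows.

6

PUSH 7   7
PUSH 4   7 4
NEG      7 -4
STORE 1  7
DUP      7 7
ROT  — needs 3 operands, stack has 2 → underflow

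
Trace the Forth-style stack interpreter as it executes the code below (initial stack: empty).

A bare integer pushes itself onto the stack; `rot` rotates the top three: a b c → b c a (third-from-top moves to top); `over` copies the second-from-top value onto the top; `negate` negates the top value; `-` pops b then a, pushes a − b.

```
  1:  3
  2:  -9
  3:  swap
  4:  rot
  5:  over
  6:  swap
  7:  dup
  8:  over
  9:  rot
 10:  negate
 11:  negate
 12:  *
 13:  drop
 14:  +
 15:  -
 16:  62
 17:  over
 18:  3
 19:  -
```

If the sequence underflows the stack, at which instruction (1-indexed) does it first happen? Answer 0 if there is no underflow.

4

3    : [3]
-9   : [3, -9]
swap : [-9, 3]
rot  — needs 3 operands, stack has 2 → underflow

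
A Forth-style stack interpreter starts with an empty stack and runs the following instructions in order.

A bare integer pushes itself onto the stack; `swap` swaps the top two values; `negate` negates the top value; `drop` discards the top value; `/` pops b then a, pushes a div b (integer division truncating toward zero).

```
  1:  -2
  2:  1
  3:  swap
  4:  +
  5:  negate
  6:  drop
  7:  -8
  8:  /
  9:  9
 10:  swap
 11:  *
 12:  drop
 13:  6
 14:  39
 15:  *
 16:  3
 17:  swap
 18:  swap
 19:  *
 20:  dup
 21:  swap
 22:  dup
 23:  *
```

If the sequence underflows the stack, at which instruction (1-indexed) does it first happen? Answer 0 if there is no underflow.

-2     → [-2]
1      → [-2, 1]
swap   → [1, -2]
+      → [-1]
negate → [1]
drop   → []
-8     → [-8]
/  — needs 2 operands, stack has 1 → underflow

8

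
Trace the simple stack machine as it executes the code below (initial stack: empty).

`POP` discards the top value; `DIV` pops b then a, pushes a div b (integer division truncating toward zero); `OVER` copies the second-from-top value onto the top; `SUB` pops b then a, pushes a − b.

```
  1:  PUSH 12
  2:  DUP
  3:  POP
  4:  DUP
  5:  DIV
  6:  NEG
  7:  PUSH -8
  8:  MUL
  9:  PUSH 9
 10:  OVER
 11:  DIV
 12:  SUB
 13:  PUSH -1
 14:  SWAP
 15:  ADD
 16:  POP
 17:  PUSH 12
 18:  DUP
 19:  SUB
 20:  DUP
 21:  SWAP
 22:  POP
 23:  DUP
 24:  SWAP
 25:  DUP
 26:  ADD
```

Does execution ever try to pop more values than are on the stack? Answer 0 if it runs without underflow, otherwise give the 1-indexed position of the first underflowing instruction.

PUSH 12  12
DUP      12 12
POP      12
DUP      12 12
DIV      1
NEG      -1
PUSH -8  -1 -8
MUL      8
PUSH 9   8 9
OVER     8 9 8
DIV      8 1
SUB      7
PUSH -1  7 -1
SWAP     -1 7
ADD      6
POP      (empty)
PUSH 12  12
DUP      12 12
SUB      0
DUP      0 0
SWAP     0 0
POP      0
DUP      0 0
SWAP     0 0
DUP      0 0 0
ADD      0 0

0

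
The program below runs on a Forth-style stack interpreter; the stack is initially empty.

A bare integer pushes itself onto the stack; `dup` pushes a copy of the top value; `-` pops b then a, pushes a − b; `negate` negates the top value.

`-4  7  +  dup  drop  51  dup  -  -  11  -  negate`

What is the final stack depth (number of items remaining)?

-4     : [-4]
7      : [-4, 7]
+      : [3]
dup    : [3, 3]
drop   : [3]
51     : [3, 51]
dup    : [3, 51, 51]
-      : [3, 0]
-      : [3]
11     : [3, 11]
-      : [-8]
negate : [8]

1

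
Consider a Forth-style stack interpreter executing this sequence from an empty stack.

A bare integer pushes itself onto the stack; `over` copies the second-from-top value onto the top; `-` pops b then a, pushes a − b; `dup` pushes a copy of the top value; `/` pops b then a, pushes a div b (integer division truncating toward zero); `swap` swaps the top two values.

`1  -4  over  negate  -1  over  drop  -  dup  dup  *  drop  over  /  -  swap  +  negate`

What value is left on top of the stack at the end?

1      → 1
-4     → 1 -4
over   → 1 -4 1
negate → 1 -4 -1
-1     → 1 -4 -1 -1
over   → 1 -4 -1 -1 -1
drop   → 1 -4 -1 -1
-      → 1 -4 0
dup    → 1 -4 0 0
dup    → 1 -4 0 0 0
*      → 1 -4 0 0
drop   → 1 -4 0
over   → 1 -4 0 -4
/      → 1 -4 0
-      → 1 -4
swap   → -4 1
+      → -3
negate → 3

3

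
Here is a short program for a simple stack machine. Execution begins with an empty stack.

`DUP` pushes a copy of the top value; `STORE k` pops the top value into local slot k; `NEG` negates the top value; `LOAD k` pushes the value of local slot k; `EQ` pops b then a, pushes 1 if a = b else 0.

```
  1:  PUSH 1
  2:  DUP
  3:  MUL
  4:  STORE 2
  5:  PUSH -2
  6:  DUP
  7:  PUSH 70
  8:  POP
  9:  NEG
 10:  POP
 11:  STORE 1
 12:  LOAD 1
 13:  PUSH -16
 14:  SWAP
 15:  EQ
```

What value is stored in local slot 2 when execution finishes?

PUSH 1    1
DUP       1 1
MUL       1
STORE 2   (empty)
PUSH -2   -2
DUP       -2 -2
PUSH 70   -2 -2 70
POP       -2 -2
NEG       -2 2
POP       -2
STORE 1   (empty)
LOAD 1    -2
PUSH -16  -2 -16
SWAP      -16 -2
EQ        0

1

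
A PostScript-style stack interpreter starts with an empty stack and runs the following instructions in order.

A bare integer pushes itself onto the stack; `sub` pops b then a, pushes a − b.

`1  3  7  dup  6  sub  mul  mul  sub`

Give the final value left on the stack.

-20

1   -> [1]
3   -> [1, 3]
7   -> [1, 3, 7]
dup -> [1, 3, 7, 7]
6   -> [1, 3, 7, 7, 6]
sub -> [1, 3, 7, 1]
mul -> [1, 3, 7]
mul -> [1, 21]
sub -> [-20]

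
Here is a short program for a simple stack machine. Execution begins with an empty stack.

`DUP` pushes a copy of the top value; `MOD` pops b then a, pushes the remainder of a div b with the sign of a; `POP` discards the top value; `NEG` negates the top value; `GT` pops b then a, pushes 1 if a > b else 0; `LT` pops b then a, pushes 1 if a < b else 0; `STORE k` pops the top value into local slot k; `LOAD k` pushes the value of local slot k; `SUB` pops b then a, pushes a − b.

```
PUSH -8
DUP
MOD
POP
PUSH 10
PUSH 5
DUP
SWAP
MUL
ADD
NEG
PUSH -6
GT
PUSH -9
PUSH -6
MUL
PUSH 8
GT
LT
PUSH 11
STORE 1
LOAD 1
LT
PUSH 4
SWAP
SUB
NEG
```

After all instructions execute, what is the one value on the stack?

-3

PUSH -8 → -8
DUP     → -8 -8
MOD     → 0
POP     → (empty)
PUSH 10 → 10
PUSH 5  → 10 5
DUP     → 10 5 5
SWAP    → 10 5 5
MUL     → 10 25
ADD     → 35
NEG     → -35
PUSH -6 → -35 -6
GT      → 0
PUSH -9 → 0 -9
PUSH -6 → 0 -9 -6
MUL     → 0 54
PUSH 8  → 0 54 8
GT      → 0 1
LT      → 1
PUSH 11 → 1 11
STORE 1 → 1
LOAD 1  → 1 11
LT      → 1
PUSH 4  → 1 4
SWAP    → 4 1
SUB     → 3
NEG     → -3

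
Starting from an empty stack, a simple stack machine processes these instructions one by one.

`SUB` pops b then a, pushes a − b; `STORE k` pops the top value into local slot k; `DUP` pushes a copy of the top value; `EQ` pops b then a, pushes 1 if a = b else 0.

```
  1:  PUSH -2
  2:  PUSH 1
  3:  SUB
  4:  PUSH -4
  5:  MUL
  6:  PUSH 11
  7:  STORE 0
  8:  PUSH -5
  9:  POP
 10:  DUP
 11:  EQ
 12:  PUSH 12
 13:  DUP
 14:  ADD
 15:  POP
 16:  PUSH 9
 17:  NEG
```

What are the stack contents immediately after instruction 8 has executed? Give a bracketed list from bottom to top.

[12, -5]

PUSH -2  -2
PUSH 1   -2 1
SUB      -3
PUSH -4  -3 -4
MUL      12
PUSH 11  12 11
STORE 0  12
PUSH -5  12 -5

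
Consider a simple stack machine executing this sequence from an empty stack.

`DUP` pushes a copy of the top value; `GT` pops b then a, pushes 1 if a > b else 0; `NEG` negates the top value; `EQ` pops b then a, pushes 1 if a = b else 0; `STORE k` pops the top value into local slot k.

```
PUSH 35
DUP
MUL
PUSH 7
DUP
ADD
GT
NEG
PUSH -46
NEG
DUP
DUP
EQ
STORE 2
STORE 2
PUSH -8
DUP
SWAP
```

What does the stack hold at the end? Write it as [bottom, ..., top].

[-1, -8, -8]

PUSH 35  → 35
DUP      → 35 35
MUL      → 1225
PUSH 7   → 1225 7
DUP      → 1225 7 7
ADD      → 1225 14
GT       → 1
NEG      → -1
PUSH -46 → -1 -46
NEG      → -1 46
DUP      → -1 46 46
DUP      → -1 46 46 46
EQ       → -1 46 1
STORE 2  → -1 46
STORE 2  → -1
PUSH -8  → -1 -8
DUP      → -1 -8 -8
SWAP     → -1 -8 -8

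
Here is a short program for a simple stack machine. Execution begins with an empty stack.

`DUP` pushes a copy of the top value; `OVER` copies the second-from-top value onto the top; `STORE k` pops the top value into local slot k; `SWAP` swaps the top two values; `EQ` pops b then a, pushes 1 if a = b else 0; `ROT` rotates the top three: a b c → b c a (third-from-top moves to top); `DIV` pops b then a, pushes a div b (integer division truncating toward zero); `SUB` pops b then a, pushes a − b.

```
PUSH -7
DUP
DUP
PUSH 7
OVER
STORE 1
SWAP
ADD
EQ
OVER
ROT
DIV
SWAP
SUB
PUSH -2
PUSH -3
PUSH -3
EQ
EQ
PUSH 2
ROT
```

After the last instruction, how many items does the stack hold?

PUSH -7  [-7]
DUP      [-7, -7]
DUP      [-7, -7, -7]
PUSH 7   [-7, -7, -7, 7]
OVER     [-7, -7, -7, 7, -7]
STORE 1  [-7, -7, -7, 7]
SWAP     [-7, -7, 7, -7]
ADD      [-7, -7, 0]
EQ       [-7, 0]
OVER     [-7, 0, -7]
ROT      [0, -7, -7]
DIV      [0, 1]
SWAP     [1, 0]
SUB      [1]
PUSH -2  [1, -2]
PUSH -3  [1, -2, -3]
PUSH -3  [1, -2, -3, -3]
EQ       [1, -2, 1]
EQ       [1, 0]
PUSH 2   [1, 0, 2]
ROT      [0, 2, 1]

3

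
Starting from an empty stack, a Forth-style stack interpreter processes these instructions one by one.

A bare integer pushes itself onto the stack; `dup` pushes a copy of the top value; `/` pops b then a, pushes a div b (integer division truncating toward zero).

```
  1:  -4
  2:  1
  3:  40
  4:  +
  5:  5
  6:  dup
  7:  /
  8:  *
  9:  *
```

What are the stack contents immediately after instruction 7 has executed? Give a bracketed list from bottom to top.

[-4, 41, 1]

-4   -4
1    -4 1
40   -4 1 40
+    -4 41
5    -4 41 5
dup  -4 41 5 5
/    -4 41 1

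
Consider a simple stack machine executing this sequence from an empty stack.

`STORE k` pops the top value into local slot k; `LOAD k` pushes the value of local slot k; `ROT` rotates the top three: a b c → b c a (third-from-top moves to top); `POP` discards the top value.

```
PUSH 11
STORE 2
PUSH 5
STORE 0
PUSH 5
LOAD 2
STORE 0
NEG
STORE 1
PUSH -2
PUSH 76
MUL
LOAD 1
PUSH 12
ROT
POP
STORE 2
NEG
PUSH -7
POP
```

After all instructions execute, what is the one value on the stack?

5

PUSH 11  [11]
STORE 2  []
PUSH 5   [5]
STORE 0  []
PUSH 5   [5]
LOAD 2   [5, 11]
STORE 0  [5]
NEG      [-5]
STORE 1  []
PUSH -2  [-2]
PUSH 76  [-2, 76]
MUL      [-152]
LOAD 1   [-152, -5]
PUSH 12  [-152, -5, 12]
ROT      [-5, 12, -152]
POP      [-5, 12]
STORE 2  [-5]
NEG      [5]
PUSH -7  [5, -7]
POP      [5]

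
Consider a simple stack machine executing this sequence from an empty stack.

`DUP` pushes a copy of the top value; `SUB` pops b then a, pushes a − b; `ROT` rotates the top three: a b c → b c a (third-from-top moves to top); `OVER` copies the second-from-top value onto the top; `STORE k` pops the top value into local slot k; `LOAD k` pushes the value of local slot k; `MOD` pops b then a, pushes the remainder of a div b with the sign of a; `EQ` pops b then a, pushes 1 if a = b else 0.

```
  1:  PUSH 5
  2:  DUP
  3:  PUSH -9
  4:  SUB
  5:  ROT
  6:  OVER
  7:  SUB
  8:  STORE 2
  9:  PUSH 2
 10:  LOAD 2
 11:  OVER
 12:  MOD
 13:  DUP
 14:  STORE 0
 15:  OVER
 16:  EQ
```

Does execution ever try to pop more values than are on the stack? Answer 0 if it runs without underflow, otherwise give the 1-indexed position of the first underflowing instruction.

PUSH 5  : [5]
DUP     : [5, 5]
PUSH -9 : [5, 5, -9]
SUB     : [5, 14]
ROT  — needs 3 operands, stack has 2 → underflow

5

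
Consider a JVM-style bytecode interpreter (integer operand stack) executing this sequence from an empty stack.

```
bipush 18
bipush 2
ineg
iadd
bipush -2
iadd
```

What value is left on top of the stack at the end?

14

bipush 18 → 18
bipush 2  → 18 2
ineg      → 18 -2
iadd      → 16
bipush -2 → 16 -2
iadd      → 14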